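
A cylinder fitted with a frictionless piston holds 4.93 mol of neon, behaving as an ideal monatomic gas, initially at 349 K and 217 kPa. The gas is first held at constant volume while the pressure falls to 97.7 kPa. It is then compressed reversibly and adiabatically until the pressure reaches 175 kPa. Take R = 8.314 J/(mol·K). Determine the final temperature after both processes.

198 K

V₁ = nRT₁/P₁ = 4.93×8.314×349/217 = 65.9 L.
Step 1 — Isochoric: V stays 65.9 L; P/T = const ⇒ T₂ = 157 K, P₂ = 97.7 kPa.
W = 0 (no volume change).
ΔU = nCvΔT = 4.93×12.5×(157−349) = -11800 J.
Q = ΔU = -11800 J.
State after step 1: P = 97.7 kPa, V = 65.9 L, T = 157 K.
Step 2 — Adiabatic: T₂/T₁ = (P₂/P₁)^((γ−1)/γ) ⇒ T₂ = 157×(1.79)^0.400 = 198 K; V₂ = 46.5 L.
ΔU = nCvΔT = 4.93×12.5×(198−157) = 2540 J.
Q = 0 for an adiabatic process, so W = −ΔU = -2540 J.
Net over both steps: W = -2540 J, Q = -11800 J, ΔU = -9260 J.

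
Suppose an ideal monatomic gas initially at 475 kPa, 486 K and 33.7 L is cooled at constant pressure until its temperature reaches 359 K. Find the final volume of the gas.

24.9 L

Isobaric: P stays 475 kPa; V/T = const ⇒ T₂ = 359 K, V₂ = 24.9 L.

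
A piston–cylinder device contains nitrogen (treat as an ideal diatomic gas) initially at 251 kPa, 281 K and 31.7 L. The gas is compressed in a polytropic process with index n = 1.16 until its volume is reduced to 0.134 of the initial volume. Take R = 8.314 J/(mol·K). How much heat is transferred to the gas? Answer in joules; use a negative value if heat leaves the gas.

n = P₁V₁/(RT₁) = 251×31.7/(8.314×281) = 3.41 mol.
Polytropic n=1.16: T₂ = T₁(V₁/V₂)^(n−1) = 281×(7.46)^0.16 = 388 K; P₂ = P₁(V₁/V₂)^n = 2580 kPa.
W = (P₁V₁−P₂V₂)/(n−1) = (251×31.7−2580×4.25)/0.16 = -18900 J.
ΔU = nCvΔT = 3.41×20.8×(388−281) = 7550 J.
Q = ΔU + W = -11300 J.

-11300 J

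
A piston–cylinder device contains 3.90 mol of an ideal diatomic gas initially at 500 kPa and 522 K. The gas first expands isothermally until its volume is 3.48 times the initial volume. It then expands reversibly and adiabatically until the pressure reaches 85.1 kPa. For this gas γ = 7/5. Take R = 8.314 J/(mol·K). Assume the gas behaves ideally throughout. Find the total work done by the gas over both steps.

27000 J

V₁ = nRT₁/P₁ = 3.90×8.314×522/500 = 33.9 L.
Step 1 — Isothermal: T stays 522 K; PV = const ⇒ V₂ = 118 L, P₂ = 144 kPa.
ΔU = 0 (ideal gas, T constant).
W = nRT ln(V₂/V₁) = 3.90×8.314×522×ln(3.48) = 21100 J.
Q = ΔU + W = 21100 J.
State after step 1: P = 144 kPa, V = 118 L, T = 522 K.
Step 2 — Adiabatic: T₂/T₁ = (P₂/P₁)^((γ−1)/γ) ⇒ T₂ = 522×(0.592)^0.286 = 449 K; V₂ = 171 L.
ΔU = nCvΔT = 3.90×20.8×(449−522) = -5880 J.
Q = 0 for an adiabatic process, so W = −ΔU = 5880 J.
Net over both steps: W = 27000 J, Q = 21100 J, ΔU = -5880 J.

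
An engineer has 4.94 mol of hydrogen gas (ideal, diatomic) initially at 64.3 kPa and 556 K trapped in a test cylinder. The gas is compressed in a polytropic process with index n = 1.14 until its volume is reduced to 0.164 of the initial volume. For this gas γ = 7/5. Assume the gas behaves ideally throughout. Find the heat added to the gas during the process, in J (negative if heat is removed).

-30500 J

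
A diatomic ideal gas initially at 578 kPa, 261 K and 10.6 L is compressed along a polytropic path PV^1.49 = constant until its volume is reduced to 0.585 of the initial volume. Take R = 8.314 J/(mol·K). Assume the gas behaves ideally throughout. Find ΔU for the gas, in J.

4600 J

n = P₁V₁/(RT₁) = 578×10.6/(8.314×261) = 2.82 mol.
Polytropic n=1.49: T₂ = T₁(V₁/V₂)^(n−1) = 261×(1.71)^0.49 = 339 K; P₂ = P₁(V₁/V₂)^n = 1280 kPa.
For an ideal gas ΔU = nCvΔT with Cv = (5/2)R = 20.8 J/(mol·K).
ΔU = 2.82×20.8×(339−261) = 4600 J.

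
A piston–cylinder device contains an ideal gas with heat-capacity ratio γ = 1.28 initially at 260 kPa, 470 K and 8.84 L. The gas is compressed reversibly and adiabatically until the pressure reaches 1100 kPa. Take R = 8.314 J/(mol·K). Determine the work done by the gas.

n = P₁V₁/(RT₁) = 260×8.84/(8.314×470) = 0.588 mol.
Adiabatic: T₂/T₁ = (P₂/P₁)^((γ−1)/γ) ⇒ T₂ = 470×(4.23)^0.219 = 644 K; V₂ = 2.86 L.
ΔU = nCvΔT = 0.588×29.7×(644−470) = 3050 J.
Q = 0 for an adiabatic process, so W = −ΔU = -3050 J.

-3050 J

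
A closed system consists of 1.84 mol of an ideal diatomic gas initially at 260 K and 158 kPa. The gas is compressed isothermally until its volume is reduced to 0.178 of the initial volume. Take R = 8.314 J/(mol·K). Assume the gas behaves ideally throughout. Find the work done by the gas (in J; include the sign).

-6860 J

V₁ = nRT₁/P₁ = 1.84×8.314×260/158 = 25.2 L.
Isothermal: T stays 260 K; PV = const ⇒ V₂ = 4.48 L, P₂ = 888 kPa.
W = nRT ln(V₂/V₁) = 1.84×8.314×260×ln(0.178) = -6860 J.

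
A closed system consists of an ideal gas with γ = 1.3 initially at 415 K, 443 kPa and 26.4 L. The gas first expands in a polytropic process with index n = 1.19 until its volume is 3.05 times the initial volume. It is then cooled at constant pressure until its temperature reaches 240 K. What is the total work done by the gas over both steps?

n = P₁V₁/(RT₁) = 443×26.4/(8.314×415) = 3.39 mol.
Step 1 — Polytropic n=1.19: T₂ = T₁(V₁/V₂)^(n−1) = 415×(0.328)^0.19 = 336 K; P₂ = P₁(V₁/V₂)^n = 118 kPa.
W = (P₁V₁−P₂V₂)/(n−1) = (443×26.4−118×80.5)/0.19 = 11800 J.
ΔU = nCvΔT = 3.39×27.7×(336−415) = -7440 J.
Q = ΔU + W = 4310 J.
State after step 1: P = 118 kPa, V = 80.5 L, T = 336 K.
Step 2 — Isobaric: P stays 118 kPa; V/T = const ⇒ T₂ = 240 K, V₂ = 57.6 L.
W = PΔV = 118×(57.6−80.5) kPa·L = -2700 J.
ΔU = nCvΔT = 3.39×27.7×(240−336) = -9000 J.
Q = ΔU + W = nCpΔT = -11700 J.
Net over both steps: W = 9050 J, Q = -7380 J, ΔU = -16400 J.

9050 J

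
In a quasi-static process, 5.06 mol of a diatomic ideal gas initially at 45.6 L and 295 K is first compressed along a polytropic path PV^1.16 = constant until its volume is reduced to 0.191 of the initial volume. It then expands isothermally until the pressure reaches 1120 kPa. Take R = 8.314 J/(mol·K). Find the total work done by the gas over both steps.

-15300 J

P₁ = nRT₁/V₁ = 5.06×8.314×295/45.6 = 272 kPa.
Step 1 — Polytropic n=1.16: T₂ = T₁(V₁/V₂)^(n−1) = 295×(5.24)^0.16 = 384 K; P₂ = P₁(V₁/V₂)^n = 1860 kPa.
W = (P₁V₁−P₂V₂)/(n−1) = (272×45.6−1860×8.71)/0.16 = -23500 J.
ΔU = nCvΔT = 5.06×20.8×(384−295) = 9410 J.
Q = ΔU + W = -14100 J.
State after step 1: P = 1860 kPa, V = 8.71 L, T = 384 K.
Step 2 — Isothermal: T stays 384 K; PV = const ⇒ V₂ = 14.4 L, P₂ = 1120 kPa.
ΔU = 0 (ideal gas, T constant).
W = nRT ln(V₂/V₁) = 5.06×8.314×384×ln(1.66) = 8180 J.
Q = ΔU + W = 8180 J.
Net over both steps: W = -15300 J, Q = -5940 J, ΔU = 9410 J.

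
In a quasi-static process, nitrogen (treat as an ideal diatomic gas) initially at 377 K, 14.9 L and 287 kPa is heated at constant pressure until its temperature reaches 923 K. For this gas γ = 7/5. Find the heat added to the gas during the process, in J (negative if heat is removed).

21700 J

n = P₁V₁/(RT₁) = 287×14.9/(8.314×377) = 1.36 mol.
Isobaric: P stays 287 kPa; V/T = const ⇒ T₂ = 923 K, V₂ = 36.5 L.
W = PΔV = 287×(36.5−14.9) kPa·L = 6190 J.
ΔU = nCvΔT = 1.36×20.8×(923−377) = 15500 J.
Q = ΔU + W = nCpΔT = 21700 J.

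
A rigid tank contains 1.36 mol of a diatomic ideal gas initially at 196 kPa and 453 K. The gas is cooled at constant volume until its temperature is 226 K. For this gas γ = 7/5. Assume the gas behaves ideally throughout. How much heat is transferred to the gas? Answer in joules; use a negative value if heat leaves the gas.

-6420 J

V₁ = nRT₁/P₁ = 1.36×8.314×453/196 = 26.1 L.
Isochoric: V stays 26.1 L; P/T = const ⇒ T₂ = 226 K, P₂ = 97.8 kPa.
W = 0 (no volume change).
ΔU = nCvΔT = 1.36×20.8×(226−453) = -6420 J.
Q = ΔU = -6420 J.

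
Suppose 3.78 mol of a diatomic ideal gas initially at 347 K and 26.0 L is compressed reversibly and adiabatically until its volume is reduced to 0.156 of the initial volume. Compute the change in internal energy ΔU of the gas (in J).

30100 J

P₁ = nRT₁/V₁ = 3.78×8.314×347/26.0 = 419 kPa.
Adiabatic: TV^(γ−1) = const ⇒ T₂ = 347×(6.41)^0.400 = 730 K; PV^γ = const ⇒ P₂ = 5650 kPa.
For an ideal gas ΔU = nCvΔT with Cv = (5/2)R = 20.8 J/(mol·K).
ΔU = 3.78×20.8×(730−347) = 30100 J.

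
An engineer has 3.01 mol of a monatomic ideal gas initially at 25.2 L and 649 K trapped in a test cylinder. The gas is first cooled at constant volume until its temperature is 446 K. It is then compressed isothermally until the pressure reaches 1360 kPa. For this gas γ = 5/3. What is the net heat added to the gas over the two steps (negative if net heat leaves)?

-20100 J

P₁ = nRT₁/V₁ = 3.01×8.314×649/25.2 = 644 kPa.
Step 1 — Isochoric: V stays 25.2 L; P/T = const ⇒ T₂ = 446 K, P₂ = 443 kPa.
W = 0 (no volume change).
ΔU = nCvΔT = 3.01×12.5×(446−649) = -7620 J.
Q = ΔU = -7620 J.
State after step 1: P = 443 kPa, V = 25.2 L, T = 446 K.
Step 2 — Isothermal: T stays 446 K; PV = const ⇒ V₂ = 8.21 L, P₂ = 1360 kPa.
ΔU = 0 (ideal gas, T constant).
W = nRT ln(V₂/V₁) = 3.01×8.314×446×ln(0.326) = -12500 J.
Q = ΔU + W = -12500 J.
Net over both steps: W = -12500 J, Q = -20100 J, ΔU = -7620 J.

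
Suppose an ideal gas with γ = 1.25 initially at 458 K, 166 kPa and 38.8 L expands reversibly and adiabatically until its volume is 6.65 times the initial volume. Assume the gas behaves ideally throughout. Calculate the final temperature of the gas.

285 K

Adiabatic: TV^(γ−1) = const ⇒ T₂ = 458×(0.150)^0.250 = 285 K; PV^γ = const ⇒ P₂ = 15.5 kPa.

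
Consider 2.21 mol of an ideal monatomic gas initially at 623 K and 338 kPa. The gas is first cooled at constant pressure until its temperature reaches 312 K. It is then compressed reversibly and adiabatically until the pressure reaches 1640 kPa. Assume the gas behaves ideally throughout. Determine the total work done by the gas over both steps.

-13300 J

V₁ = nRT₁/P₁ = 2.21×8.314×623/338 = 33.9 L.
Step 1 — Isobaric: P stays 338 kPa; V/T = const ⇒ T₂ = 312 K, V₂ = 17.0 L.
W = PΔV = 338×(17.0−33.9) kPa·L = -5710 J.
ΔU = nCvΔT = 2.21×12.5×(312−623) = -8570 J.
Q = ΔU + W = nCpΔT = -14300 J.
State after step 1: P = 338 kPa, V = 17.0 L, T = 312 K.
Step 2 — Adiabatic: T₂/T₁ = (P₂/P₁)^((γ−1)/γ) ⇒ T₂ = 312×(4.85)^0.400 = 587 K; V₂ = 6.57 L.
ΔU = nCvΔT = 2.21×12.5×(587−312) = 7580 J.
Q = 0 for an adiabatic process, so W = −ΔU = -7580 J.
Net over both steps: W = -13300 J, Q = -14300 J, ΔU = -996 J.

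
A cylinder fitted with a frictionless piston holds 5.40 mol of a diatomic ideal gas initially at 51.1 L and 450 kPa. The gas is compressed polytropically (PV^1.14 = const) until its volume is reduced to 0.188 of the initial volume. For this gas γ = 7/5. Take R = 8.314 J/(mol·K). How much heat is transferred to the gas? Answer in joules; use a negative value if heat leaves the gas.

T₁ = P₁V₁/(nR) = 450×51.1/(5.40×8.314) = 512 K.
Polytropic n=1.14: T₂ = T₁(V₁/V₂)^(n−1) = 512×(5.32)^0.14 = 647 K; P₂ = P₁(V₁/V₂)^n = 3020 kPa.
W = (P₁V₁−P₂V₂)/(n−1) = (450×51.1−3020×9.61)/0.14 = -43300 J.
ΔU = nCvΔT = 5.40×20.8×(647−512) = 15200 J.
Q = ΔU + W = -28100 J.

-28100 J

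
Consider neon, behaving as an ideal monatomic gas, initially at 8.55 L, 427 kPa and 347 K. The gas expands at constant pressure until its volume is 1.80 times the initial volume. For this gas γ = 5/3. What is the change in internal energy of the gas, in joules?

4380 J

n = P₁V₁/(RT₁) = 427×8.55/(8.314×347) = 1.27 mol.
Isobaric: P stays 427 kPa; V/T = const ⇒ T₂ = 625 K, V₂ = 15.4 L.
For an ideal gas ΔU = nCvΔT with Cv = (3/2)R = 12.5 J/(mol·K).
ΔU = 1.27×12.5×(625−347) = 4380 J.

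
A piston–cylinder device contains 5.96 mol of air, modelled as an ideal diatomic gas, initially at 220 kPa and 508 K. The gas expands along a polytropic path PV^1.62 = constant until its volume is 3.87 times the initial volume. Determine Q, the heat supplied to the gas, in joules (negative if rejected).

V₁ = nRT₁/P₁ = 5.96×8.314×508/220 = 114 L.
Polytropic n=1.62: T₂ = T₁(V₁/V₂)^(n−1) = 508×(0.258)^0.62 = 220 K; P₂ = P₁(V₁/V₂)^n = 24.6 kPa.
W = (P₁V₁−P₂V₂)/(n−1) = (220×114−24.6×443)/0.62 = 23100 J.
ΔU = nCvΔT = 5.96×20.8×(220−508) = -35700 J.
Q = ΔU + W = -12700 J.

-12700 J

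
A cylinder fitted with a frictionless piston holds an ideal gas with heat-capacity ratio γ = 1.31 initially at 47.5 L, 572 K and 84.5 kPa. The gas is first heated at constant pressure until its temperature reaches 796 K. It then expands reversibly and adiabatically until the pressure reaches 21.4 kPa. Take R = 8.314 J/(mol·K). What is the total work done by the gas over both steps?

6570 J

n = P₁V₁/(RT₁) = 84.5×47.5/(8.314×572) = 0.844 mol.
Step 1 — Isobaric: P stays 84.5 kPa; V/T = const ⇒ T₂ = 796 K, V₂ = 66.1 L.
W = PΔV = 84.5×(66.1−47.5) kPa·L = 1570 J.
ΔU = nCvΔT = 0.844×26.8×(796−572) = 5070 J.
Q = ΔU + W = nCpΔT = 6640 J.
State after step 1: P = 84.5 kPa, V = 66.1 L, T = 796 K.
Step 2 — Adiabatic: T₂/T₁ = (P₂/P₁)^((γ−1)/γ) ⇒ T₂ = 796×(0.253)^0.237 = 575 K; V₂ = 189 L.
ΔU = nCvΔT = 0.844×26.8×(575−796) = -5000 J.
Q = 0 for an adiabatic process, so W = −ΔU = 5000 J.
Net over both steps: W = 6570 J, Q = 6640 J, ΔU = 71.0 J.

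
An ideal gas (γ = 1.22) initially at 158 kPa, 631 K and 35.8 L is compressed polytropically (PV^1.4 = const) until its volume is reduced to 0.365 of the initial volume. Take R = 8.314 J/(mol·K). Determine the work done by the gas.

-7020 J

n = P₁V₁/(RT₁) = 158×35.8/(8.314×631) = 1.08 mol.
Polytropic n=1.4: T₂ = T₁(V₁/V₂)^(n−1) = 631×(2.74)^0.40 = 944 K; P₂ = P₁(V₁/V₂)^n = 648 kPa.
W = (P₁V₁−P₂V₂)/(n−1) = (158×35.8−648×13.1)/0.40 = -7020 J.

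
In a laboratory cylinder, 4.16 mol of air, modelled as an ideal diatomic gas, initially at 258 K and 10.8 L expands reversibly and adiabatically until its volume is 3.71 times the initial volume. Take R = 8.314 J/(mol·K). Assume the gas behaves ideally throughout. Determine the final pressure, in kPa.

132 kPa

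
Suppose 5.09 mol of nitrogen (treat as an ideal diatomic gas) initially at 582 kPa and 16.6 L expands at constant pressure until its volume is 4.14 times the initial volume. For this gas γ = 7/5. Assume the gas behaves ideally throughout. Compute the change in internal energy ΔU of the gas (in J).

T₁ = P₁V₁/(nR) = 582×16.6/(5.09×8.314) = 228 K.
Isobaric: P stays 582 kPa; V/T = const ⇒ T₂ = 945 K, V₂ = 68.7 L.
For an ideal gas ΔU = nCvΔT with Cv = (5/2)R = 20.8 J/(mol·K).
ΔU = 5.09×20.8×(945−228) = 75800 J.

75800 J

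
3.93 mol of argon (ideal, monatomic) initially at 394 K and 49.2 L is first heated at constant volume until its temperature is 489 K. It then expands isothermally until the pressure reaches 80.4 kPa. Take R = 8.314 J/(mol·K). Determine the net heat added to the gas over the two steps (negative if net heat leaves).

P₁ = nRT₁/V₁ = 3.93×8.314×394/49.2 = 262 kPa.
Step 1 — Isochoric: V stays 49.2 L; P/T = const ⇒ T₂ = 489 K, P₂ = 325 kPa.
W = 0 (no volume change).
ΔU = nCvΔT = 3.93×12.5×(489−394) = 4660 J.
Q = ΔU = 4660 J.
State after step 1: P = 325 kPa, V = 49.2 L, T = 489 K.
Step 2 — Isothermal: T stays 489 K; PV = const ⇒ V₂ = 199 L, P₂ = 80.4 kPa.
ΔU = 0 (ideal gas, T constant).
W = nRT ln(V₂/V₁) = 3.93×8.314×489×ln(4.04) = 22300 J.
Q = ΔU + W = 22300 J.
Net over both steps: W = 22300 J, Q = 27000 J, ΔU = 4660 J.

27000 J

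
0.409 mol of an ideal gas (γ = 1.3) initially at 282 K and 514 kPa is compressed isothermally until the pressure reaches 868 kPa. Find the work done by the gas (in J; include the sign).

V₁ = nRT₁/P₁ = 0.409×8.314×282/514 = 1.87 L.
Isothermal: T stays 282 K; PV = const ⇒ V₂ = 1.10 L, P₂ = 868 kPa.
W = nRT ln(V₂/V₁) = 0.409×8.314×282×ln(0.592) = -502 J.

-502 J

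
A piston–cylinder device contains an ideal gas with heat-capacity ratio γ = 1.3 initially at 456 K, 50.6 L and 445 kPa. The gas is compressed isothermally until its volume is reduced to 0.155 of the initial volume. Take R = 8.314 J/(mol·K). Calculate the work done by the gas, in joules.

n = P₁V₁/(RT₁) = 445×50.6/(8.314×456) = 5.94 mol.
Isothermal: T stays 456 K; PV = const ⇒ V₂ = 7.84 L, P₂ = 2870 kPa.
W = nRT ln(V₂/V₁) = 5.94×8.314×456×ln(0.155) = -42000 J.

-42000 J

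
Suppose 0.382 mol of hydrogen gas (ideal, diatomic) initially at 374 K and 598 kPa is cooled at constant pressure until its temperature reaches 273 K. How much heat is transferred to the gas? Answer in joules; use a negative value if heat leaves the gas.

V₁ = nRT₁/P₁ = 0.382×8.314×374/598 = 1.99 L.
Isobaric: P stays 598 kPa; V/T = const ⇒ T₂ = 273 K, V₂ = 1.45 L.
W = PΔV = 598×(1.45−1.99) kPa·L = -321 J.
ΔU = nCvΔT = 0.382×20.8×(273−374) = -802 J.
Q = ΔU + W = nCpΔT = -1120 J.

-1120 J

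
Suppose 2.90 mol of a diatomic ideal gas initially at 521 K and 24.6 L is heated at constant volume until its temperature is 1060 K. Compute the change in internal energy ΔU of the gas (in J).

32500 J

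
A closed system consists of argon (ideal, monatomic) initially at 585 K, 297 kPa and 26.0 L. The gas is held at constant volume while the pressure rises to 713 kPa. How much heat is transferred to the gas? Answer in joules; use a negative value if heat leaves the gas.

16200 J

n = P₁V₁/(RT₁) = 297×26.0/(8.314×585) = 1.59 mol.
Isochoric: V stays 26.0 L; P/T = const ⇒ T₂ = 1400 K, P₂ = 713 kPa.
W = 0 (no volume change).
ΔU = nCvΔT = 1.59×12.5×(1400−585) = 16200 J.
Q = ΔU = 16200 J.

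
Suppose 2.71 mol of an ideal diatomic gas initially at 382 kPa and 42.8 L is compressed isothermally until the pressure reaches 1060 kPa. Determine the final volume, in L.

15.4 L

T₁ = P₁V₁/(nR) = 382×42.8/(2.71×8.314) = 726 K.
Isothermal: T stays 726 K; PV = const ⇒ V₂ = 15.4 L, P₂ = 1060 kPa.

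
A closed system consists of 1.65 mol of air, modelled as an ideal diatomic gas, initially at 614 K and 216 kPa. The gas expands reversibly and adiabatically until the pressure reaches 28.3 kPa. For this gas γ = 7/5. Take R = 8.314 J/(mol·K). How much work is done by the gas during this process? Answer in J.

V₁ = nRT₁/P₁ = 1.65×8.314×614/216 = 39.0 L.
Adiabatic: T₂/T₁ = (P₂/P₁)^((γ−1)/γ) ⇒ T₂ = 614×(0.131)^0.286 = 344 K; V₂ = 167 L.
ΔU = nCvΔT = 1.65×20.8×(344−614) = -9280 J.
Q = 0 for an adiabatic process, so W = −ΔU = 9280 J.

9280 J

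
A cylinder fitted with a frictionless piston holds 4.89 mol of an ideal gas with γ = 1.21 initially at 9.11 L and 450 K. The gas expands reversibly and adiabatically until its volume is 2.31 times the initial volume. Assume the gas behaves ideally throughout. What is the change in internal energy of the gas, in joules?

-14000 J

P₁ = nRT₁/V₁ = 4.89×8.314×450/9.11 = 2010 kPa.
Adiabatic: TV^(γ−1) = const ⇒ T₂ = 450×(0.433)^0.210 = 377 K; PV^γ = const ⇒ P₂ = 729 kPa.
For an ideal gas ΔU = nCvΔT with Cv = R/(γ−1) = 39.6 J/(mol·K).
ΔU = 4.89×39.6×(377−450) = -14000 J.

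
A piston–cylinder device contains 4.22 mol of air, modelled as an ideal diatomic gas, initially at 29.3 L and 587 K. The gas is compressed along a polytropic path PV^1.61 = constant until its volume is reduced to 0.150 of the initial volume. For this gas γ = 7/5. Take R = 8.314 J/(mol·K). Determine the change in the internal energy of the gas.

112000 J

P₁ = nRT₁/V₁ = 4.22×8.314×587/29.3 = 703 kPa.
Polytropic n=1.61: T₂ = T₁(V₁/V₂)^(n−1) = 587×(6.67)^0.61 = 1870 K; P₂ = P₁(V₁/V₂)^n = 14900 kPa.
For an ideal gas ΔU = nCvΔT with Cv = (5/2)R = 20.8 J/(mol·K).
ΔU = 4.22×20.8×(1870−587) = 112000 J.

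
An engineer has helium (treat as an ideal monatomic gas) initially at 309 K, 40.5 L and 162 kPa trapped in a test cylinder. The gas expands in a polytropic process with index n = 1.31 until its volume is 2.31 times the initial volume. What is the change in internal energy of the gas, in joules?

-2250 J

n = P₁V₁/(RT₁) = 162×40.5/(8.314×309) = 2.55 mol.
Polytropic n=1.31: T₂ = T₁(V₁/V₂)^(n−1) = 309×(0.433)^0.31 = 238 K; P₂ = P₁(V₁/V₂)^n = 54.1 kPa.
For an ideal gas ΔU = nCvΔT with Cv = (3/2)R = 12.5 J/(mol·K).
ΔU = 2.55×12.5×(238−309) = -2250 J.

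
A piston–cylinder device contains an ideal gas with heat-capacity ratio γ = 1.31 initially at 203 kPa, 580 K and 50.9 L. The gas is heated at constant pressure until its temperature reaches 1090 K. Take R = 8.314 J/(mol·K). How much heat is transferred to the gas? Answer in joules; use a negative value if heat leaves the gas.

38400 J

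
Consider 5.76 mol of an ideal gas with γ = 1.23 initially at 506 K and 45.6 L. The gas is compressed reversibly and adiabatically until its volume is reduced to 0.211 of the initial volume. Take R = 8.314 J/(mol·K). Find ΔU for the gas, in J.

P₁ = nRT₁/V₁ = 5.76×8.314×506/45.6 = 531 kPa.
Adiabatic: TV^(γ−1) = const ⇒ T₂ = 506×(4.74)^0.230 = 724 K; PV^γ = const ⇒ P₂ = 3600 kPa.
For an ideal gas ΔU = nCvΔT with Cv = R/(γ−1) = 36.1 J/(mol·K).
ΔU = 5.76×36.1×(724−506) = 45300 J.

45300 J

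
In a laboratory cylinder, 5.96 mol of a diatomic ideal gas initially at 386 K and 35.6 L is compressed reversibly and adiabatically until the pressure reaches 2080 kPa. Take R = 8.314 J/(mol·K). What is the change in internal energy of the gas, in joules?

22600 J

P₁ = nRT₁/V₁ = 5.96×8.314×386/35.6 = 537 kPa.
Adiabatic: T₂/T₁ = (P₂/P₁)^((γ−1)/γ) ⇒ T₂ = 386×(3.87)^0.286 = 568 K; V₂ = 13.5 L.
For an ideal gas ΔU = nCvΔT with Cv = (5/2)R = 20.8 J/(mol·K).
ΔU = 5.96×20.8×(568−386) = 22600 J.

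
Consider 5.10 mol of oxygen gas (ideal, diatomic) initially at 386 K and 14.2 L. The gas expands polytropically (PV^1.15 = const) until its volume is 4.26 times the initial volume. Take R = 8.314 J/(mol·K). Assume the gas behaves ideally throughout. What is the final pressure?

P₁ = nRT₁/V₁ = 5.10×8.314×386/14.2 = 1150 kPa.
Polytropic n=1.15: T₂ = T₁(V₁/V₂)^(n−1) = 386×(0.235)^0.15 = 311 K; P₂ = P₁(V₁/V₂)^n = 218 kPa.

218 kPa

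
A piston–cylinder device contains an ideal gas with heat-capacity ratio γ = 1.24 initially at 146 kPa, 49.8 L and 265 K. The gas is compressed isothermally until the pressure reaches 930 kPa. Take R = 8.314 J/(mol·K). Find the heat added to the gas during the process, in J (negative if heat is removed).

-13500 J

n = P₁V₁/(RT₁) = 146×49.8/(8.314×265) = 3.30 mol.
Isothermal: T stays 265 K; PV = const ⇒ V₂ = 7.82 L, P₂ = 930 kPa.
ΔU = 0 (ideal gas, T constant).
W = nRT ln(V₂/V₁) = 3.30×8.314×265×ln(0.157) = -13500 J.
Q = ΔU + W = -13500 J.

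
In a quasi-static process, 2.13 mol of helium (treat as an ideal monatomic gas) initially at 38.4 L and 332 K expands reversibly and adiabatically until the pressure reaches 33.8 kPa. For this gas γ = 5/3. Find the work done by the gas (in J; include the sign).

4000 J

P₁ = nRT₁/V₁ = 2.13×8.314×332/38.4 = 153 kPa.
Adiabatic: T₂/T₁ = (P₂/P₁)^((γ−1)/γ) ⇒ T₂ = 332×(0.221)^0.400 = 181 K; V₂ = 95.1 L.
ΔU = nCvΔT = 2.13×12.5×(181−332) = -4000 J.
Q = 0 for an adiabatic process, so W = −ΔU = 4000 J.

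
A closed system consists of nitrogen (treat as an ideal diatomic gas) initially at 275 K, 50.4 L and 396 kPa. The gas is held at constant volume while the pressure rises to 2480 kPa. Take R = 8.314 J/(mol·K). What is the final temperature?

Isochoric: V stays 50.4 L; P/T = const ⇒ T₂ = 1720 K, P₂ = 2480 kPa.

1720 K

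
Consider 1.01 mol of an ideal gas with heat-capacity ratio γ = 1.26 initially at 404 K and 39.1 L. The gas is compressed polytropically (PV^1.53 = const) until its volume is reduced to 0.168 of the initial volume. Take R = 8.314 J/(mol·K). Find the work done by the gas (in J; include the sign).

-10100 J

P₁ = nRT₁/V₁ = 1.01×8.314×404/39.1 = 86.8 kPa.
Polytropic n=1.53: T₂ = T₁(V₁/V₂)^(n−1) = 404×(5.95)^0.53 = 1040 K; P₂ = P₁(V₁/V₂)^n = 1330 kPa.
W = (P₁V₁−P₂V₂)/(n−1) = (86.8×39.1−1330×6.57)/0.53 = -10100 J.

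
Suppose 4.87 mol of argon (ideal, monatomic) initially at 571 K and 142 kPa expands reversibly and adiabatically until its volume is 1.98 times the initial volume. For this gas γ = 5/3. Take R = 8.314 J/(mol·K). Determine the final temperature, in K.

362 K

V₁ = nRT₁/P₁ = 4.87×8.314×571/142 = 163 L.
Adiabatic: TV^(γ−1) = const ⇒ T₂ = 571×(0.505)^0.667 = 362 K; PV^γ = const ⇒ P₂ = 45.5 kPa.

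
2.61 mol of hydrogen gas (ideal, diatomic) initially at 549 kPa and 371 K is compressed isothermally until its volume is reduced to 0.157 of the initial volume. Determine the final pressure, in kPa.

3500 kPa

V₁ = nRT₁/P₁ = 2.61×8.314×371/549 = 14.7 L.
Isothermal: T stays 371 K; PV = const ⇒ V₂ = 2.30 L, P₂ = 3500 kPa.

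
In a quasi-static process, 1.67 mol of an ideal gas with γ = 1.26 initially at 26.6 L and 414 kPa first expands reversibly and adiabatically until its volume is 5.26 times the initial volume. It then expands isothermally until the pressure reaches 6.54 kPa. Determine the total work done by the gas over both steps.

29600 J

T₁ = P₁V₁/(nR) = 414×26.6/(1.67×8.314) = 793 K.
Step 1 — Adiabatic: TV^(γ−1) = const ⇒ T₂ = 793×(0.190)^0.260 = 515 K; PV^γ = const ⇒ P₂ = 51.1 kPa.
ΔU = nCvΔT = 1.67×32.0×(515−793) = -14800 J.
Q = 0 for an adiabatic process, so W = −ΔU = 14800 J.
State after step 1: P = 51.1 kPa, V = 140 L, T = 515 K.
Step 2 — Isothermal: T stays 515 K; PV = const ⇒ V₂ = 1090 L, P₂ = 6.54 kPa.
ΔU = 0 (ideal gas, T constant).
W = nRT ln(V₂/V₁) = 1.67×8.314×515×ln(7.82) = 14700 J.
Q = ΔU + W = 14700 J.
Net over both steps: W = 29600 J, Q = 14700 J, ΔU = -14800 J.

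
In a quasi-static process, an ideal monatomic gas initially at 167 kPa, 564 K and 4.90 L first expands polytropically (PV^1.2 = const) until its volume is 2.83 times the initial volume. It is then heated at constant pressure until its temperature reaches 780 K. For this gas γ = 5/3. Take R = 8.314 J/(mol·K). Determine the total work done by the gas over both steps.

1240 J

n = P₁V₁/(RT₁) = 167×4.90/(8.314×564) = 0.175 mol.
Step 1 — Polytropic n=1.2: T₂ = T₁(V₁/V₂)^(n−1) = 564×(0.353)^0.20 = 458 K; P₂ = P₁(V₁/V₂)^n = 47.9 kPa.
W = (P₁V₁−P₂V₂)/(n−1) = (167×4.90−47.9×13.9)/0.20 = 769 J.
ΔU = nCvΔT = 0.175×12.5×(458−564) = -231 J.
Q = ΔU + W = 538 J.
State after step 1: P = 47.9 kPa, V = 13.9 L, T = 458 K.
Step 2 — Isobaric: P stays 47.9 kPa; V/T = const ⇒ T₂ = 780 K, V₂ = 23.6 L.
W = PΔV = 47.9×(23.6−13.9) kPa·L = 467 J.
ΔU = nCvΔT = 0.175×12.5×(780−458) = 701 J.
Q = ΔU + W = nCpΔT = 1170 J.
Net over both steps: W = 1240 J, Q = 1710 J, ΔU = 470 J.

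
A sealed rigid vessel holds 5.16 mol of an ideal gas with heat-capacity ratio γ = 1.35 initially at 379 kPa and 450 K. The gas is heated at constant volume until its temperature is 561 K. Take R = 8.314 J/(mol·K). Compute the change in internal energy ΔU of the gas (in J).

13600 J

V₁ = nRT₁/P₁ = 5.16×8.314×450/379 = 50.9 L.
Isochoric: V stays 50.9 L; P/T = const ⇒ T₂ = 561 K, P₂ = 472 kPa.
For an ideal gas ΔU = nCvΔT with Cv = R/(γ−1) = 23.8 J/(mol·K).
ΔU = 5.16×23.8×(561−450) = 13600 J.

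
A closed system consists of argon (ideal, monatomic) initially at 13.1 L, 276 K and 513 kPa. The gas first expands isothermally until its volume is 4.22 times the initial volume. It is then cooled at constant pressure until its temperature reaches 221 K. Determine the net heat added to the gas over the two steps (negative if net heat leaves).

6330 J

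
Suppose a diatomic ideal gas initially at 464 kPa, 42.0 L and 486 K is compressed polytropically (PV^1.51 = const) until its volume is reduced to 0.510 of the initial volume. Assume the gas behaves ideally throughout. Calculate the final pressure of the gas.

1280 kPa

Polytropic n=1.51: T₂ = T₁(V₁/V₂)^(n−1) = 486×(1.96)^0.51 = 685 K; P₂ = P₁(V₁/V₂)^n = 1280 kPa.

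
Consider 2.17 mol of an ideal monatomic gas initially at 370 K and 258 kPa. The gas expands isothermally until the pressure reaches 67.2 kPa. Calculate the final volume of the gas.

99.3 L

V₁ = nRT₁/P₁ = 2.17×8.314×370/258 = 25.9 L.
Isothermal: T stays 370 K; PV = const ⇒ V₂ = 99.3 L, P₂ = 67.2 kPa.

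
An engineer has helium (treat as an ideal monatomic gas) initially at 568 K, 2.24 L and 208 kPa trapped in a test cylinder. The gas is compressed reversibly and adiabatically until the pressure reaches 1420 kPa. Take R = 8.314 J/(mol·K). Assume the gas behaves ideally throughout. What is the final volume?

Adiabatic: T₂/T₁ = (P₂/P₁)^((γ−1)/γ) ⇒ T₂ = 568×(6.83)^0.400 = 1220 K; V₂ = 0.707 L.

0.707 L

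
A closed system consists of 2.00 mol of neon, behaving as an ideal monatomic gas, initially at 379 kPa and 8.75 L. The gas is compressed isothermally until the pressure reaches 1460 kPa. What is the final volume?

T₁ = P₁V₁/(nR) = 379×8.75/(2.00×8.314) = 199 K.
Isothermal: T stays 199 K; PV = const ⇒ V₂ = 2.27 L, P₂ = 1460 kPa.

2.27 L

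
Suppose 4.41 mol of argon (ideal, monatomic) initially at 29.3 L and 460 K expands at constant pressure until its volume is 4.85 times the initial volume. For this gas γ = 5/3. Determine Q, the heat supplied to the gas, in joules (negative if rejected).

162000 J

P₁ = nRT₁/V₁ = 4.41×8.314×460/29.3 = 576 kPa.
Isobaric: P stays 576 kPa; V/T = const ⇒ T₂ = 2230 K, V₂ = 142 L.
W = PΔV = 576×(142−29.3) kPa·L = 64900 J.
ΔU = nCvΔT = 4.41×12.5×(2230−460) = 97400 J.
Q = ΔU + W = nCpΔT = 162000 J.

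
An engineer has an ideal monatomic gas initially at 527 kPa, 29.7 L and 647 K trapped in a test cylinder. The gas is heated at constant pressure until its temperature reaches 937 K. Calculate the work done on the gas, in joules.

n = P₁V₁/(RT₁) = 527×29.7/(8.314×647) = 2.91 mol.
Isobaric: P stays 527 kPa; V/T = const ⇒ T₂ = 937 K, V₂ = 43.0 L.
W = PΔV = 527×(43.0−29.7) kPa·L = 7020 J.
Work done on the gas = −W_by = -7020 J.

-7020 J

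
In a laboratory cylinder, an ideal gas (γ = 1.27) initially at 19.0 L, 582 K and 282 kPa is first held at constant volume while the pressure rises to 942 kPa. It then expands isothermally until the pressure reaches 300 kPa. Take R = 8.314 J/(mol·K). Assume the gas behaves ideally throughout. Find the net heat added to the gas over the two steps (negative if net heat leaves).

66900 J

n = P₁V₁/(RT₁) = 282×19.0/(8.314×582) = 1.11 mol.
Step 1 — Isochoric: V stays 19.0 L; P/T = const ⇒ T₂ = 1940 K, P₂ = 942 kPa.
W = 0 (no volume change).
ΔU = nCvΔT = 1.11×30.8×(1940−582) = 46400 J.
Q = ΔU = 46400 J.
State after step 1: P = 942 kPa, V = 19.0 L, T = 1940 K.
Step 2 — Isothermal: T stays 1940 K; PV = const ⇒ V₂ = 59.7 L, P₂ = 300 kPa.
ΔU = 0 (ideal gas, T constant).
W = nRT ln(V₂/V₁) = 1.11×8.314×1940×ln(3.14) = 20500 J.
Q = ΔU + W = 20500 J.
Net over both steps: W = 20500 J, Q = 66900 J, ΔU = 46400 J.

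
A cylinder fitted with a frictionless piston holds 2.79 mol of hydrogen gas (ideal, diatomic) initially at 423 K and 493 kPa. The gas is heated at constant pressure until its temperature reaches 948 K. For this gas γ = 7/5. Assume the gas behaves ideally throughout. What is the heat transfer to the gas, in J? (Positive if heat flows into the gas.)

V₁ = nRT₁/P₁ = 2.79×8.314×423/493 = 19.9 L.
Isobaric: P stays 493 kPa; V/T = const ⇒ T₂ = 948 K, V₂ = 44.6 L.
W = PΔV = 493×(44.6−19.9) kPa·L = 12200 J.
ΔU = nCvΔT = 2.79×20.8×(948−423) = 30400 J.
Q = ΔU + W = nCpΔT = 42600 J.

42600 J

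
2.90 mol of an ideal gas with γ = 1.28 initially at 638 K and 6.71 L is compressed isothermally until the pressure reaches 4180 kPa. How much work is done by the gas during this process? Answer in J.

-9240 J

P₁ = nRT₁/V₁ = 2.90×8.314×638/6.71 = 2290 kPa.
Isothermal: T stays 638 K; PV = const ⇒ V₂ = 3.68 L, P₂ = 4180 kPa.
W = nRT ln(V₂/V₁) = 2.90×8.314×638×ln(0.548) = -9240 J.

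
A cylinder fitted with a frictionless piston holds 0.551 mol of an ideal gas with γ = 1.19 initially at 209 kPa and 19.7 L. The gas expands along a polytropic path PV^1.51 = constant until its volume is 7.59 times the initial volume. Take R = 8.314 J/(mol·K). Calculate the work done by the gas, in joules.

5200 J

T₁ = P₁V₁/(nR) = 209×19.7/(0.551×8.314) = 899 K.
Polytropic n=1.51: T₂ = T₁(V₁/V₂)^(n−1) = 899×(0.132)^0.51 = 320 K; P₂ = P₁(V₁/V₂)^n = 9.79 kPa.
W = (P₁V₁−P₂V₂)/(n−1) = (209×19.7−9.79×150)/0.51 = 5200 J.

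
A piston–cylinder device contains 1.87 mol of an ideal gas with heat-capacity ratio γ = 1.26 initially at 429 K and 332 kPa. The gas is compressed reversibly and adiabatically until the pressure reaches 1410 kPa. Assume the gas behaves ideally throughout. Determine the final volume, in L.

6.38 L

V₁ = nRT₁/P₁ = 1.87×8.314×429/332 = 20.1 L.
Adiabatic: T₂/T₁ = (P₂/P₁)^((γ−1)/γ) ⇒ T₂ = 429×(4.25)^0.206 = 578 K; V₂ = 6.38 L.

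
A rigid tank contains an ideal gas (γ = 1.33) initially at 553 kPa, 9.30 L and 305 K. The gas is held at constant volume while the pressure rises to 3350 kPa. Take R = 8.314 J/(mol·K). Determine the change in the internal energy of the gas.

n = P₁V₁/(RT₁) = 553×9.30/(8.314×305) = 2.03 mol.
Isochoric: V stays 9.30 L; P/T = const ⇒ T₂ = 1850 K, P₂ = 3350 kPa.
For an ideal gas ΔU = nCvΔT with Cv = R/(γ−1) = 25.2 J/(mol·K).
ΔU = 2.03×25.2×(1850−305) = 78800 J.

78800 J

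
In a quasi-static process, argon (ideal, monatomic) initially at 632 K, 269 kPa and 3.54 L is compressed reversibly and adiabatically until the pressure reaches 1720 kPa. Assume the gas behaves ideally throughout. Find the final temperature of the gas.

1330 K

Adiabatic: T₂/T₁ = (P₂/P₁)^((γ−1)/γ) ⇒ T₂ = 632×(6.39)^0.400 = 1330 K; V₂ = 1.16 L.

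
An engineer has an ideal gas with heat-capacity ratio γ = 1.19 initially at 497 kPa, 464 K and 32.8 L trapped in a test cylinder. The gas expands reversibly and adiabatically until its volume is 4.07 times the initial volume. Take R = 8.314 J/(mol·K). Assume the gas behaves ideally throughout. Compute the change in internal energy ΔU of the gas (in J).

n = P₁V₁/(RT₁) = 497×32.8/(8.314×464) = 4.23 mol.
Adiabatic: TV^(γ−1) = const ⇒ T₂ = 464×(0.246)^0.190 = 355 K; PV^γ = const ⇒ P₂ = 93.5 kPa.
For an ideal gas ΔU = nCvΔT with Cv = R/(γ−1) = 43.8 J/(mol·K).
ΔU = 4.23×43.8×(355−464) = -20100 J.

-20100 J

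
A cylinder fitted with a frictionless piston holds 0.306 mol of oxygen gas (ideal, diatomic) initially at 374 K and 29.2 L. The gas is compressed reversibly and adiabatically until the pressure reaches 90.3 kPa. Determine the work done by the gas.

-804 J

P₁ = nRT₁/V₁ = 0.306×8.314×374/29.2 = 32.6 kPa.
Adiabatic: T₂/T₁ = (P₂/P₁)^((γ−1)/γ) ⇒ T₂ = 374×(2.77)^0.286 = 500 K; V₂ = 14.1 L.
ΔU = nCvΔT = 0.306×20.8×(500−374) = 804 J.
Q = 0 for an adiabatic process, so W = −ΔU = -804 J.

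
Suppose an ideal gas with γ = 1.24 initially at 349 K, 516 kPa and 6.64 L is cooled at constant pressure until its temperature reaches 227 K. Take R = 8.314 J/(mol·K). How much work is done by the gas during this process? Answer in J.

n = P₁V₁/(RT₁) = 516×6.64/(8.314×349) = 1.18 mol.
Isobaric: P stays 516 kPa; V/T = const ⇒ T₂ = 227 K, V₂ = 4.32 L.
W = PΔV = 516×(4.32−6.64) kPa·L = -1200 J.

-1200 J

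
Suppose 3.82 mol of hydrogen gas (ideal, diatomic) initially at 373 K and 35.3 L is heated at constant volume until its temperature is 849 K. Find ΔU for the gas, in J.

P₁ = nRT₁/V₁ = 3.82×8.314×373/35.3 = 336 kPa.
Isochoric: V stays 35.3 L; P/T = const ⇒ T₂ = 849 K, P₂ = 764 kPa.
For an ideal gas ΔU = nCvΔT with Cv = (5/2)R = 20.8 J/(mol·K).
ΔU = 3.82×20.8×(849−373) = 37800 J.

37800 J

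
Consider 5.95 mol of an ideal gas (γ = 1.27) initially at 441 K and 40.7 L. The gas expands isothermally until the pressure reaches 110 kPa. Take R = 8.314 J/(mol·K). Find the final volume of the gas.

P₁ = nRT₁/V₁ = 5.95×8.314×441/40.7 = 536 kPa.
Isothermal: T stays 441 K; PV = const ⇒ V₂ = 198 L, P₂ = 110 kPa.

198 L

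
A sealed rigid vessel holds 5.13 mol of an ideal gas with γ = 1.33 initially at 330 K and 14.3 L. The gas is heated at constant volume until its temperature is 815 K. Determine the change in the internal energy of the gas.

P₁ = nRT₁/V₁ = 5.13×8.314×330/14.3 = 984 kPa.
Isochoric: V stays 14.3 L; P/T = const ⇒ T₂ = 815 K, P₂ = 2430 kPa.
For an ideal gas ΔU = nCvΔT with Cv = R/(γ−1) = 25.2 J/(mol·K).
ΔU = 5.13×25.2×(815−330) = 62700 J.

62700 J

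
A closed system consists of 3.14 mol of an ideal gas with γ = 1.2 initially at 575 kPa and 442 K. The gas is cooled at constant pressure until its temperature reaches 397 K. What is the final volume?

V₁ = nRT₁/P₁ = 3.14×8.314×442/575 = 20.1 L.
Isobaric: P stays 575 kPa; V/T = const ⇒ T₂ = 397 K, V₂ = 18.0 L.

18.0 L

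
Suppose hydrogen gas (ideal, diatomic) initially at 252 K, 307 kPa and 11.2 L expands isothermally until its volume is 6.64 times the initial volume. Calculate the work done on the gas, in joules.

n = P₁V₁/(RT₁) = 307×11.2/(8.314×252) = 1.64 mol.
Isothermal: T stays 252 K; PV = const ⇒ V₂ = 74.4 L, P₂ = 46.2 kPa.
W = nRT ln(V₂/V₁) = 1.64×8.314×252×ln(6.64) = 6510 J.
Work done on the gas = −W_by = -6510 J.

-6510 J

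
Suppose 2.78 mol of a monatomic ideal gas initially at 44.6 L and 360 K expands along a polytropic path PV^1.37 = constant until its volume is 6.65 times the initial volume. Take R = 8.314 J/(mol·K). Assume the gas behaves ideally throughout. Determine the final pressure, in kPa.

13.9 kPa

P₁ = nRT₁/V₁ = 2.78×8.314×360/44.6 = 187 kPa.
Polytropic n=1.37: T₂ = T₁(V₁/V₂)^(n−1) = 360×(0.150)^0.37 = 179 K; P₂ = P₁(V₁/V₂)^n = 13.9 kPa.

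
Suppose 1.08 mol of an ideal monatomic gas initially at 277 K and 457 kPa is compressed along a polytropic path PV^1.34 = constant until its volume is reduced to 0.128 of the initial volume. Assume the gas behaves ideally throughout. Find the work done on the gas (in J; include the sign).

V₁ = nRT₁/P₁ = 1.08×8.314×277/457 = 5.44 L.
Polytropic n=1.34: T₂ = T₁(V₁/V₂)^(n−1) = 277×(7.81)^0.34 = 557 K; P₂ = P₁(V₁/V₂)^n = 7180 kPa.
W = (P₁V₁−P₂V₂)/(n−1) = (457×5.44−7180×0.697)/0.34 = -7400 J.
Work done on the gas = −W_by = 7400 J.

7400 J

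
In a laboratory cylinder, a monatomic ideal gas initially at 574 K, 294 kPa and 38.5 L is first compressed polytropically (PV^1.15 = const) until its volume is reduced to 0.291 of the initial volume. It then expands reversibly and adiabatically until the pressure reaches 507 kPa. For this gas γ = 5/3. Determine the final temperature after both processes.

487 K

n = P₁V₁/(RT₁) = 294×38.5/(8.314×574) = 2.37 mol.
Step 1 — Polytropic n=1.15: T₂ = T₁(V₁/V₂)^(n−1) = 574×(3.44)^0.15 = 691 K; P₂ = P₁(V₁/V₂)^n = 1220 kPa.
W = (P₁V₁−P₂V₂)/(n−1) = (294×38.5−1220×11.2)/0.15 = -15300 J.
ΔU = nCvΔT = 2.37×12.5×(691−574) = 3450 J.
Q = ΔU + W = -11900 J.
State after step 1: P = 1220 kPa, V = 11.2 L, T = 691 K.
Step 2 — Adiabatic: T₂/T₁ = (P₂/P₁)^((γ−1)/γ) ⇒ T₂ = 691×(0.417)^0.400 = 487 K; V₂ = 18.9 L.
ΔU = nCvΔT = 2.37×12.5×(487−691) = -6030 J.
Q = 0 for an adiabatic process, so W = −ΔU = 6030 J.
Net over both steps: W = -9320 J, Q = -11900 J, ΔU = -2580 J.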